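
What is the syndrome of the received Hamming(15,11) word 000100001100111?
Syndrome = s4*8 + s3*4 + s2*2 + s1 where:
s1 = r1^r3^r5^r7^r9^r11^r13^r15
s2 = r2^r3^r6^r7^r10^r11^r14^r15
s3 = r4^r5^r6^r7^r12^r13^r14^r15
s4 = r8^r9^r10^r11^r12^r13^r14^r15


s1=1, s2=1, s3=0, s4=1

Syndrome = 11 (error at position 11)


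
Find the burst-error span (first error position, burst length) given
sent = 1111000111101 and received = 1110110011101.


XOR: 0001110100000

Burst at position 3, length 5


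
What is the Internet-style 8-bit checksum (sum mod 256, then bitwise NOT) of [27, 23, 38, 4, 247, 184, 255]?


Sum = 778 mod 256 = 10
Complement = 245

245


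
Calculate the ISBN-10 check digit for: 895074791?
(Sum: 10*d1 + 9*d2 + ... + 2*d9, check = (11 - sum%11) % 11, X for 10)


Weighted sum: 320
320 mod 11 = 1

Check digit: X


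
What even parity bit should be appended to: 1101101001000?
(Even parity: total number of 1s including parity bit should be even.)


Number of 1s in data: 6
Parity bit: 0

0


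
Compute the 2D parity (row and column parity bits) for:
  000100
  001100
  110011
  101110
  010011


Row parities: 10001
Column parities: 000110

Row P: 10001, Col P: 000110, Corner: 0


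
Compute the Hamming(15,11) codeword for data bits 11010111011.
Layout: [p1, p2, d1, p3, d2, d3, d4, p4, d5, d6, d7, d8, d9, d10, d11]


Parity bits: p1=1, p2=0, p3=1, p4=1

101110110111011


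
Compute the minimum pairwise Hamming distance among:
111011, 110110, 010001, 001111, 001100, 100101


Comparing all pairs, minimum distance: 2
Can detect 1 errors, correct 0 errors

2


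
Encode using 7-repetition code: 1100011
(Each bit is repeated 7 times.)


Each bit -> 7 copies

1111111111111100000000000000000000011111111111111


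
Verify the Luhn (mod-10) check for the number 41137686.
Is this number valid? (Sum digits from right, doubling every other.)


Luhn sum = 38
38 mod 10 = 8

Invalid (Luhn sum mod 10 = 8)


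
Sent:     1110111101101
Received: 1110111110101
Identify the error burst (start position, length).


XOR: 0000000011000

Burst at position 8, length 2


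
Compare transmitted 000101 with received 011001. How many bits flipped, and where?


XOR: 011100

3 error(s) at position(s): 1, 2, 3


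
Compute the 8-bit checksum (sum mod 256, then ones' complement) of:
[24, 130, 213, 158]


Sum = 525 mod 256 = 13
Complement = 242

242


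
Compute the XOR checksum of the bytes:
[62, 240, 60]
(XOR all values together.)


XOR chain: 62 ^ 240 ^ 60 = 242

242


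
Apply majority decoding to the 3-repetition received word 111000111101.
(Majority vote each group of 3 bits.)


Groups: 111, 000, 111, 101
Majority votes: 1011

1011


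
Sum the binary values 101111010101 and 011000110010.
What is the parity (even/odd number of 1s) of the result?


101111010101 = 3029
011000110010 = 1586
Sum = 4615 = 1001000000111
1s count = 5

odd parity (5 ones in 1001000000111)


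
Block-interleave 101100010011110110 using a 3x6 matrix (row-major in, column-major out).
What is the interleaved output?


Matrix:
  101100
  010011
  110110
Read columns: 101011100101011010

101011100101011010


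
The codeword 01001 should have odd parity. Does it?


Number of 1s: 2

No, parity error (2 ones)


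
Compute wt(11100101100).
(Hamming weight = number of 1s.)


Counting 1s in 11100101100

6


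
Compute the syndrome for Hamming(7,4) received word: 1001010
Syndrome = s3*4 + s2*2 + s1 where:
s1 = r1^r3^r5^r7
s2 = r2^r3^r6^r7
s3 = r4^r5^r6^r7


s1=1, s2=1, s3=0

Syndrome = 3 (error at position 3)


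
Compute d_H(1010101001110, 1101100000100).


XOR: 0111001001010
Count of 1s: 6

6


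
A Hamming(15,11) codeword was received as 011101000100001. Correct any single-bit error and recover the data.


Syndrome = 6: error at position 6

Data: 10000100001 (corrected bit 6)


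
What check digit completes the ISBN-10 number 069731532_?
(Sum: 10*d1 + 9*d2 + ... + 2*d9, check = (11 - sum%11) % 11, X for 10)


Weighted sum: 231
231 mod 11 = 0

Check digit: 0


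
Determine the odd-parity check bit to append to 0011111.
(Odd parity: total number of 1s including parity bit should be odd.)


Number of 1s in data: 5
Parity bit: 0

0


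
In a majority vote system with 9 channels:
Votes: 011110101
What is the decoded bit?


Ones: 6 out of 9
Threshold: 5

1 (6/9 voted 1)


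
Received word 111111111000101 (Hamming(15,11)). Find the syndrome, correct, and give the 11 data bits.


Syndrome = 3: error at position 3

Data: 01111000101 (corrected bit 3)


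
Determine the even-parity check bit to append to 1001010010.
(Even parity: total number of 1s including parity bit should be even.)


Number of 1s in data: 4
Parity bit: 0

0


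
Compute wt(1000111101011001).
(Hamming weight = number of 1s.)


Counting 1s in 1000111101011001

9


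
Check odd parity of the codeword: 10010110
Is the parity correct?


Number of 1s: 4

No, parity error (4 ones)


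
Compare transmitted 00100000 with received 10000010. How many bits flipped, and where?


XOR: 10100010

3 error(s) at position(s): 0, 2, 6


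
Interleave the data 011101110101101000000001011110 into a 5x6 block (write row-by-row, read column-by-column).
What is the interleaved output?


Matrix:
  011101
  110101
  101000
  000001
  011110
Read columns: 011001100110101110010000111010

011001100110101110010000111010


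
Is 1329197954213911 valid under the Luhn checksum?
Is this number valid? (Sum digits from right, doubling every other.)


Luhn sum = 71
71 mod 10 = 1

Invalid (Luhn sum mod 10 = 1)


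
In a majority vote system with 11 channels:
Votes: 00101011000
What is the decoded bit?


Ones: 4 out of 11
Threshold: 6

0 (4/11 voted 1)


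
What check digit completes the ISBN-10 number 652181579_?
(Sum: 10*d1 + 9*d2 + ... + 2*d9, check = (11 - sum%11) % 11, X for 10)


Weighted sum: 240
240 mod 11 = 9

Check digit: 2


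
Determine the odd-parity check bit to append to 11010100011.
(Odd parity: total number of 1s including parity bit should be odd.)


Number of 1s in data: 6
Parity bit: 1

1


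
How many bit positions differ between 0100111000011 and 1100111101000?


XOR: 1000000101011
Count of 1s: 5

5


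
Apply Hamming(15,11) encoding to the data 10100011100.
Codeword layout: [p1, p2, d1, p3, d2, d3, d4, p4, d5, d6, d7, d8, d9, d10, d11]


Parity bits: p1=1, p2=1, p3=1, p4=1

111101010011100


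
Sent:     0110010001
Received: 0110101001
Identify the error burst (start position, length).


XOR: 0000111000

Burst at position 4, length 3


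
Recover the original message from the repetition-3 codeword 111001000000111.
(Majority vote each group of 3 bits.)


Groups: 111, 001, 000, 000, 111
Majority votes: 10001

10001


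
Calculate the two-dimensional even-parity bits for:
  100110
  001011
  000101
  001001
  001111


Row parities: 11000
Column parities: 101110

Row P: 11000, Col P: 101110, Corner: 0


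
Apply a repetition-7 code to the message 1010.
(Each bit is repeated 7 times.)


Each bit -> 7 copies

1111111000000011111110000000


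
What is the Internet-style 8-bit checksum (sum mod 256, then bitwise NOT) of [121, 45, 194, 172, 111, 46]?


Sum = 689 mod 256 = 177
Complement = 78

78


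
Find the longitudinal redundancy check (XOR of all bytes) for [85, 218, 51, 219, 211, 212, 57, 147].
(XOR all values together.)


XOR chain: 85 ^ 218 ^ 51 ^ 219 ^ 211 ^ 212 ^ 57 ^ 147 = 202

202


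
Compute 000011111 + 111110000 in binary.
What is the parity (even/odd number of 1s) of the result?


000011111 = 31
111110000 = 496
Sum = 527 = 1000001111
1s count = 5

odd parity (5 ones in 1000001111)


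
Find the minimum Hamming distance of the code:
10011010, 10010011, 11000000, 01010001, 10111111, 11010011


Comparing all pairs, minimum distance: 1
Can detect 0 errors, correct 0 errors

1


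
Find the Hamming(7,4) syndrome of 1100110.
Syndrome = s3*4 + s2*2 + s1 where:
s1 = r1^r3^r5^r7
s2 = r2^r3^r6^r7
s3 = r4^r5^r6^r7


s1=0, s2=0, s3=0

Syndrome = 0 (no error)


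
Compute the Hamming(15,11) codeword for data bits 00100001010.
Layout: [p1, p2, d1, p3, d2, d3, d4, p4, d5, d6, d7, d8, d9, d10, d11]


Parity bits: p1=0, p2=0, p3=1, p4=0

000101000001010


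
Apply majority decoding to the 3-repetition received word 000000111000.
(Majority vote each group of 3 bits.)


Groups: 000, 000, 111, 000
Majority votes: 0010

0010


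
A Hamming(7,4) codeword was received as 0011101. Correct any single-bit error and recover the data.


Syndrome = 5: error at position 5

Data: 1001 (corrected bit 5)


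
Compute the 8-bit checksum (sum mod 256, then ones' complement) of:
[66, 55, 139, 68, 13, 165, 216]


Sum = 722 mod 256 = 210
Complement = 45

45


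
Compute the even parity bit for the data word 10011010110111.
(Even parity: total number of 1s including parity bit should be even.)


Number of 1s in data: 9
Parity bit: 1

1


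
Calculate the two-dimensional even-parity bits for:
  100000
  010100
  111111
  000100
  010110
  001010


Row parities: 100110
Column parities: 010011

Row P: 100110, Col P: 010011, Corner: 1


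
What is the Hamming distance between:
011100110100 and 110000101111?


XOR: 101100011011
Count of 1s: 7

7


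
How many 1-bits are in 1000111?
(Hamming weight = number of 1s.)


Counting 1s in 1000111

4


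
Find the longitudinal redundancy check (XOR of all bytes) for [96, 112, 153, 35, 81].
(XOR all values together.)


XOR chain: 96 ^ 112 ^ 153 ^ 35 ^ 81 = 251

251


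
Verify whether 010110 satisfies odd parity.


Number of 1s: 3

Yes, parity is correct (3 ones)


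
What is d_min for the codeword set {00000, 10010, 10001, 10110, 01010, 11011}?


Comparing all pairs, minimum distance: 1
Can detect 0 errors, correct 0 errors

1


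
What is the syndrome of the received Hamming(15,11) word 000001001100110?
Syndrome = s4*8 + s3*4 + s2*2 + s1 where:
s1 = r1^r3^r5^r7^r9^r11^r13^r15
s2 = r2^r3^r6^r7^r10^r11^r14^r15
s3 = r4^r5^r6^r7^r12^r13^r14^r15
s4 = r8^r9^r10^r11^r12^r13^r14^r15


s1=0, s2=1, s3=1, s4=0

Syndrome = 6 (error at position 6)


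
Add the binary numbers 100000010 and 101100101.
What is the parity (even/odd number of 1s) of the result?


100000010 = 258
101100101 = 357
Sum = 615 = 1001100111
1s count = 6

even parity (6 ones in 1001100111)


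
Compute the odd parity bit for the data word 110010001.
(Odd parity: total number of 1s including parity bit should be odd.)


Number of 1s in data: 4
Parity bit: 1

1


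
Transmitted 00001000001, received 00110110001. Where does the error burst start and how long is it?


XOR: 00111110000

Burst at position 2, length 5


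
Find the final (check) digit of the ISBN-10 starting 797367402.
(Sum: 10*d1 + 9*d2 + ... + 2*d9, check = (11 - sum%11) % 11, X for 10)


Weighted sum: 319
319 mod 11 = 0

Check digit: 0


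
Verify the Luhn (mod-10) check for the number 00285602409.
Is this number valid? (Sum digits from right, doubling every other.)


Luhn sum = 34
34 mod 10 = 4

Invalid (Luhn sum mod 10 = 4)


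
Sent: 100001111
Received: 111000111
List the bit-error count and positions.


XOR: 011001000

3 error(s) at position(s): 1, 2, 5


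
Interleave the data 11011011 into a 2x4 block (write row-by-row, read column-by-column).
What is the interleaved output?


Matrix:
  1101
  1011
Read columns: 11100111

11100111


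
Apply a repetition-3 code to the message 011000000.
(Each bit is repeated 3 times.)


Each bit -> 3 copies

000111111000000000000000000


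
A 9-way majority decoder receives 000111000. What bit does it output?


Ones: 3 out of 9
Threshold: 5

0 (3/9 voted 1)


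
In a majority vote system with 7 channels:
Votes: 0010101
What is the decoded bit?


Ones: 3 out of 7
Threshold: 4

0 (3/7 voted 1)


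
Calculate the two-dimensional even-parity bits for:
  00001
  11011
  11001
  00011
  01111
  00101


Row parities: 101000
Column parities: 01010

Row P: 101000, Col P: 01010, Corner: 0


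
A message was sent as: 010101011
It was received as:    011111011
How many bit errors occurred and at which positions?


XOR: 001010000

2 error(s) at position(s): 2, 4


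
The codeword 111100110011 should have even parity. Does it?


Number of 1s: 8

Yes, parity is correct (8 ones)


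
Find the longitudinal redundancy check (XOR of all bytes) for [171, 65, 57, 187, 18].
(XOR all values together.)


XOR chain: 171 ^ 65 ^ 57 ^ 187 ^ 18 = 122

122


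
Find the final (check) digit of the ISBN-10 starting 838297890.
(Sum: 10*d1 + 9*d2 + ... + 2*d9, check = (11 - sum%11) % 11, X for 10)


Weighted sum: 333
333 mod 11 = 3

Check digit: 8


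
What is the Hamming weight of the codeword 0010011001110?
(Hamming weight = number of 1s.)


Counting 1s in 0010011001110

6


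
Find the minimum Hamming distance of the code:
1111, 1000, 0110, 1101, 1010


Comparing all pairs, minimum distance: 1
Can detect 0 errors, correct 0 errors

1


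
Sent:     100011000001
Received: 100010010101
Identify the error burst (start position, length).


XOR: 000001010100

Burst at position 5, length 5


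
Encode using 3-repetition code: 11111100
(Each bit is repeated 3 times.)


Each bit -> 3 copies

111111111111111111000000


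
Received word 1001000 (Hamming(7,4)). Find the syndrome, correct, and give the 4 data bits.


Syndrome = 5: error at position 5

Data: 0100 (corrected bit 5)


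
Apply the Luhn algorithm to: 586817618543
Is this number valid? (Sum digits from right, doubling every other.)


Luhn sum = 56
56 mod 10 = 6

Invalid (Luhn sum mod 10 = 6)


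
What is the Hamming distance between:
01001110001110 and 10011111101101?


XOR: 11010001100011
Count of 1s: 7

7


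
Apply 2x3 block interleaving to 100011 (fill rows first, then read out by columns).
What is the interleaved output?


Matrix:
  100
  011
Read columns: 100101

100101


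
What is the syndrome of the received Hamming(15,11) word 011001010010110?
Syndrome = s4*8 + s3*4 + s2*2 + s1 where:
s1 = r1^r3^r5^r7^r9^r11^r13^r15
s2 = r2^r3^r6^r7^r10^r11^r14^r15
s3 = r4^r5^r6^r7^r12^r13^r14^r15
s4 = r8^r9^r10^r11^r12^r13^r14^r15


s1=1, s2=1, s3=1, s4=0

Syndrome = 7 (error at position 7)


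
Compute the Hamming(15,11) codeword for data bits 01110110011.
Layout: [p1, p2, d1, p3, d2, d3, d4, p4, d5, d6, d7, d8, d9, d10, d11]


Parity bits: p1=0, p2=0, p3=1, p4=0

000111100110011


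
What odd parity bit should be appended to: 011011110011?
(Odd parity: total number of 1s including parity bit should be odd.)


Number of 1s in data: 8
Parity bit: 1

1


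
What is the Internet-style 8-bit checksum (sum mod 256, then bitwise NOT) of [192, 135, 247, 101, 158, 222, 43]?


Sum = 1098 mod 256 = 74
Complement = 181

181


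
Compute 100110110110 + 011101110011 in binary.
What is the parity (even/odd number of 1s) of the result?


100110110110 = 2486
011101110011 = 1907
Sum = 4393 = 1000100101001
1s count = 5

odd parity (5 ones in 1000100101001)


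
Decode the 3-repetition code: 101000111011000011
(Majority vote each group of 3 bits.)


Groups: 101, 000, 111, 011, 000, 011
Majority votes: 101101

101101


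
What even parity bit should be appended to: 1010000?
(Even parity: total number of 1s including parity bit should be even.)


Number of 1s in data: 2
Parity bit: 0

0


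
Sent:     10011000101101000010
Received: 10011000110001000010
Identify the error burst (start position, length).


XOR: 00000000011100000000

Burst at position 9, length 3


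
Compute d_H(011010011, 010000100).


XOR: 001010111
Count of 1s: 5

5


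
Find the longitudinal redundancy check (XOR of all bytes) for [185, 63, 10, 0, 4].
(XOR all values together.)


XOR chain: 185 ^ 63 ^ 10 ^ 0 ^ 4 = 136

136


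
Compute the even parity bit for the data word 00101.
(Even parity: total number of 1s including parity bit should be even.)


Number of 1s in data: 2
Parity bit: 0

0


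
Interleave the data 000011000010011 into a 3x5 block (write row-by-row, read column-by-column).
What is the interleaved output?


Matrix:
  00001
  10000
  10011
Read columns: 011000000001101

011000000001101


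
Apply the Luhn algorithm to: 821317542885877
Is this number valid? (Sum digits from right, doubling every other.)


Luhn sum = 76
76 mod 10 = 6

Invalid (Luhn sum mod 10 = 6)


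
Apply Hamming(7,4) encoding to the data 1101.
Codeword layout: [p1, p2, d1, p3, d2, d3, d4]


Parity bits: p1=1, p2=0, p3=0

1010101


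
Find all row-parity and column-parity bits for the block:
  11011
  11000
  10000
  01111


Row parities: 0010
Column parities: 11100

Row P: 0010, Col P: 11100, Corner: 1


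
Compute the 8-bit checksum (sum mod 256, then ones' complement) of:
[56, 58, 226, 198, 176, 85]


Sum = 799 mod 256 = 31
Complement = 224

224


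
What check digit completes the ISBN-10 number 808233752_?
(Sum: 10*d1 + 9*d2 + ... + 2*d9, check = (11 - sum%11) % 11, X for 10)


Weighted sum: 238
238 mod 11 = 7

Check digit: 4


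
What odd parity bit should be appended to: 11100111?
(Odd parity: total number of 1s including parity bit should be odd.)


Number of 1s in data: 6
Parity bit: 1

1


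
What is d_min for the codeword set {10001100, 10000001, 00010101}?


Comparing all pairs, minimum distance: 3
Can detect 2 errors, correct 1 errors

3


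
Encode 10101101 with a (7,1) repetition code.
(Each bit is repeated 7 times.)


Each bit -> 7 copies

11111110000000111111100000001111111111111100000001111111


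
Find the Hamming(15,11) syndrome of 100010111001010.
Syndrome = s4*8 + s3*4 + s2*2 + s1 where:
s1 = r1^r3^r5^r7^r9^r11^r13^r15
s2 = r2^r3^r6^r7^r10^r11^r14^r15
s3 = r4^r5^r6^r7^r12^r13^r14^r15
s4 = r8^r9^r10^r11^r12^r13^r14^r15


s1=0, s2=0, s3=0, s4=0

Syndrome = 0 (no error)


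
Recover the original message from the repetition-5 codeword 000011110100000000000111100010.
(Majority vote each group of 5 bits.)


Groups: 00001, 11101, 00000, 00000, 01111, 00010
Majority votes: 010010

010010


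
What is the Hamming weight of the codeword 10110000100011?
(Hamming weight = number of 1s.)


Counting 1s in 10110000100011

6


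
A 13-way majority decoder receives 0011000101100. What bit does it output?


Ones: 5 out of 13
Threshold: 7

0 (5/13 voted 1)


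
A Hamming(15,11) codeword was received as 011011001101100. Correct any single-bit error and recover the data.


Syndrome = 0: no error detected

Data: 11101101100 (no errors)


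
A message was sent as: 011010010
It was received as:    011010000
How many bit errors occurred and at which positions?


XOR: 000000010

1 error(s) at position(s): 7


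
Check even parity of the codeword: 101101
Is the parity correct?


Number of 1s: 4

Yes, parity is correct (4 ones)


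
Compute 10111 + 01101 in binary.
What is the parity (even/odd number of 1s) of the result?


10111 = 23
01101 = 13
Sum = 36 = 100100
1s count = 2

even parity (2 ones in 100100)


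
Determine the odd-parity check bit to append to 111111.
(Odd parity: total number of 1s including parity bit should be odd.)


Number of 1s in data: 6
Parity bit: 1

1


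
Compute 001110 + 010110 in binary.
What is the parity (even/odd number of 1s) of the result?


001110 = 14
010110 = 22
Sum = 36 = 100100
1s count = 2

even parity (2 ones in 100100)


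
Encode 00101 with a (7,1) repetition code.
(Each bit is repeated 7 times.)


Each bit -> 7 copies

00000000000000111111100000001111111


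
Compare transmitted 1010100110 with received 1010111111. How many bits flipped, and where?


XOR: 0000011001

3 error(s) at position(s): 5, 6, 9


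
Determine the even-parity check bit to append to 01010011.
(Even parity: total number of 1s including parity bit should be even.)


Number of 1s in data: 4
Parity bit: 0

0


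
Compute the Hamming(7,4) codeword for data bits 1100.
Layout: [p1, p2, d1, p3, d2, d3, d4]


Parity bits: p1=0, p2=1, p3=1

0111100


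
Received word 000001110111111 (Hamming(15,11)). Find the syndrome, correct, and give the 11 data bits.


Syndrome = 8: error at position 8

Data: 00110111111 (corrected bit 8)


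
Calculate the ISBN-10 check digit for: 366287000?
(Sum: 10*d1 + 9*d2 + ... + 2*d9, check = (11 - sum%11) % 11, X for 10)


Weighted sum: 229
229 mod 11 = 9

Check digit: 2


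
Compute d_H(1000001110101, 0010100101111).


XOR: 1010101011010
Count of 1s: 7

7


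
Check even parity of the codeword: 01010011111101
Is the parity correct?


Number of 1s: 9

No, parity error (9 ones)


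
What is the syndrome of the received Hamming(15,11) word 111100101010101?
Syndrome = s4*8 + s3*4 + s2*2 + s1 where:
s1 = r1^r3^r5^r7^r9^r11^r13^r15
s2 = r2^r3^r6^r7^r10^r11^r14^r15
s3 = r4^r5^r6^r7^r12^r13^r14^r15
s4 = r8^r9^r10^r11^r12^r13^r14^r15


s1=1, s2=1, s3=0, s4=0

Syndrome = 3 (error at position 3)


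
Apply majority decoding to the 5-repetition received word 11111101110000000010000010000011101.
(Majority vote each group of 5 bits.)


Groups: 11111, 10111, 00000, 00010, 00001, 00000, 11101
Majority votes: 1100001

1100001


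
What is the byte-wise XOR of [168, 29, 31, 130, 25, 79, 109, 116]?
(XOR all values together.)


XOR chain: 168 ^ 29 ^ 31 ^ 130 ^ 25 ^ 79 ^ 109 ^ 116 = 103

103


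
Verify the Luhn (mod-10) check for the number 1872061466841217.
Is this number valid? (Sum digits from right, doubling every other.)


Luhn sum = 62
62 mod 10 = 2

Invalid (Luhn sum mod 10 = 2)


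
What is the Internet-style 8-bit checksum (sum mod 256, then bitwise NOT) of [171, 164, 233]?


Sum = 568 mod 256 = 56
Complement = 199

199


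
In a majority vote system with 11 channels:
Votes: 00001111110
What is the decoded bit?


Ones: 6 out of 11
Threshold: 6

1 (6/11 voted 1)


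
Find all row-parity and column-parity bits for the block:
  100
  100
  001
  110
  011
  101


Row parities: 111000
Column parities: 001

Row P: 111000, Col P: 001, Corner: 1


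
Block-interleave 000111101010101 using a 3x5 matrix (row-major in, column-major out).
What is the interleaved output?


Matrix:
  00011
  11010
  10101
Read columns: 011010001110101

011010001110101


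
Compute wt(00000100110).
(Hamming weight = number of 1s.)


Counting 1s in 00000100110

3


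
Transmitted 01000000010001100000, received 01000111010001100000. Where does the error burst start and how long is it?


XOR: 00000111000000000000

Burst at position 5, length 3


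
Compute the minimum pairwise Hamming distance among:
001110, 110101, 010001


Comparing all pairs, minimum distance: 2
Can detect 1 errors, correct 0 errors

2


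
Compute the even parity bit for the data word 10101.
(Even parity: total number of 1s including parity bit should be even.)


Number of 1s in data: 3
Parity bit: 1

1


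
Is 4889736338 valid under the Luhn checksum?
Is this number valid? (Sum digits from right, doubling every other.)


Luhn sum = 60
60 mod 10 = 0

Valid (Luhn sum mod 10 = 0)


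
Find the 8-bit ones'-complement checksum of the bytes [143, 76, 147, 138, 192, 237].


Sum = 933 mod 256 = 165
Complement = 90

90


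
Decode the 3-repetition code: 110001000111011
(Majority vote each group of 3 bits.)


Groups: 110, 001, 000, 111, 011
Majority votes: 10011

10011


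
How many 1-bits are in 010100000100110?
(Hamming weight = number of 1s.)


Counting 1s in 010100000100110

5


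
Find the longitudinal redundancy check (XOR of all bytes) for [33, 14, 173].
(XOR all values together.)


XOR chain: 33 ^ 14 ^ 173 = 130

130


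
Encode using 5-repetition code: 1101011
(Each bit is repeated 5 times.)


Each bit -> 5 copies

11111111110000011111000001111111111


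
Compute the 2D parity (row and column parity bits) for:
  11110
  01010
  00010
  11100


Row parities: 0011
Column parities: 01010

Row P: 0011, Col P: 01010, Corner: 0


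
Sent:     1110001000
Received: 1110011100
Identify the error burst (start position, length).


XOR: 0000010100

Burst at position 5, length 3


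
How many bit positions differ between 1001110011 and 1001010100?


XOR: 0000100111
Count of 1s: 4

4


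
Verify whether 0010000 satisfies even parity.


Number of 1s: 1

No, parity error (1 ones)


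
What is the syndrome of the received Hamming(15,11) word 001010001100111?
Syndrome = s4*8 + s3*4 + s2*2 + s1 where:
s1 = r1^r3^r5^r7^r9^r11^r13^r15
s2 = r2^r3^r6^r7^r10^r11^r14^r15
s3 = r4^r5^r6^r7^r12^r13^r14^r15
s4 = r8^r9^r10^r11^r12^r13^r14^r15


s1=1, s2=0, s3=0, s4=1

Syndrome = 9 (error at position 9)


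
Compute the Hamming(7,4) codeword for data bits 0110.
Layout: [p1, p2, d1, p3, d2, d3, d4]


Parity bits: p1=1, p2=1, p3=0

1100110


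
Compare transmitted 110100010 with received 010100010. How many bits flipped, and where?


XOR: 100000000

1 error(s) at position(s): 0


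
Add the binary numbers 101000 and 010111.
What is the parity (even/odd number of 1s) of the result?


101000 = 40
010111 = 23
Sum = 63 = 111111
1s count = 6

even parity (6 ones in 111111)


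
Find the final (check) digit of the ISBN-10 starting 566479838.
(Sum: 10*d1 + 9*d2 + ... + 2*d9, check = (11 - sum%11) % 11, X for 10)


Weighted sum: 324
324 mod 11 = 5

Check digit: 6


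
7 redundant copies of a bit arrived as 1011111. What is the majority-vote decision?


Ones: 6 out of 7
Threshold: 4

1 (6/7 voted 1)


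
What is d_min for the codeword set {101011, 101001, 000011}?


Comparing all pairs, minimum distance: 1
Can detect 0 errors, correct 0 errors

1


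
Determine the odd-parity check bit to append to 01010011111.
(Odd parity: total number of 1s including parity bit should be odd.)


Number of 1s in data: 7
Parity bit: 0

0


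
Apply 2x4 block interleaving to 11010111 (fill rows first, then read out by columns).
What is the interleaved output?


Matrix:
  1101
  0111
Read columns: 10110111

10110111


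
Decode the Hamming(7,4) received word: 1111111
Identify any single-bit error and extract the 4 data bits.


Syndrome = 0: no error detected

Data: 1111 (no errors)


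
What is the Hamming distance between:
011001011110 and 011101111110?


XOR: 000100100000
Count of 1s: 2

2


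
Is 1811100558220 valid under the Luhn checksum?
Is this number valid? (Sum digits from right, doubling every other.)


Luhn sum = 31
31 mod 10 = 1

Invalid (Luhn sum mod 10 = 1)


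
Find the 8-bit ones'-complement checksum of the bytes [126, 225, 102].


Sum = 453 mod 256 = 197
Complement = 58

58


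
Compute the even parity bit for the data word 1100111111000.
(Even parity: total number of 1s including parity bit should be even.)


Number of 1s in data: 8
Parity bit: 0

0


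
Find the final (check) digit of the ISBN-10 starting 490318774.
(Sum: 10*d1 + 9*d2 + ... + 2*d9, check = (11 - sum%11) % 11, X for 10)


Weighted sum: 245
245 mod 11 = 3

Check digit: 8


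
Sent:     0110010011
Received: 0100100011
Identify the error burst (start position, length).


XOR: 0010110000

Burst at position 2, length 4


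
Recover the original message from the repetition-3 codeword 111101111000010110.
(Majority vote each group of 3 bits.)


Groups: 111, 101, 111, 000, 010, 110
Majority votes: 111001

111001


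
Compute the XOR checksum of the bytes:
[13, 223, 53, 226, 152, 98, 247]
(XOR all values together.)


XOR chain: 13 ^ 223 ^ 53 ^ 226 ^ 152 ^ 98 ^ 247 = 8

8


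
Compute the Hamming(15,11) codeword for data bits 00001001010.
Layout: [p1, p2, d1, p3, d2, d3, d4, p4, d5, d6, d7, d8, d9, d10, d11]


Parity bits: p1=1, p2=1, p3=0, p4=1

110000011001010


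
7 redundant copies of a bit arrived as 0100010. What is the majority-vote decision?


Ones: 2 out of 7
Threshold: 4

0 (2/7 voted 1)


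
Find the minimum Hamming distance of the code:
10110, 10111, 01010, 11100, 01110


Comparing all pairs, minimum distance: 1
Can detect 0 errors, correct 0 errors

1


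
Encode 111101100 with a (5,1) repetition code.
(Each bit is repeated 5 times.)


Each bit -> 5 copies

111111111111111111110000011111111110000000000


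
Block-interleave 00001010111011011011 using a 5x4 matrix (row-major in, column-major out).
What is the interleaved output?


Matrix:
  0000
  1010
  1110
  1101
  1011
Read columns: 01111001100110100011

01111001100110100011


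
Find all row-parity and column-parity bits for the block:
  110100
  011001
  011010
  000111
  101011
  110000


Row parities: 111100
Column parities: 101011

Row P: 111100, Col P: 101011, Corner: 0


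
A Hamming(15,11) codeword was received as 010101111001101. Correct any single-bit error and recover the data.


Syndrome = 8: error at position 8

Data: 00111001101 (corrected bit 8)


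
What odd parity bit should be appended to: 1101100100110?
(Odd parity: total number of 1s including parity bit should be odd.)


Number of 1s in data: 7
Parity bit: 0

0


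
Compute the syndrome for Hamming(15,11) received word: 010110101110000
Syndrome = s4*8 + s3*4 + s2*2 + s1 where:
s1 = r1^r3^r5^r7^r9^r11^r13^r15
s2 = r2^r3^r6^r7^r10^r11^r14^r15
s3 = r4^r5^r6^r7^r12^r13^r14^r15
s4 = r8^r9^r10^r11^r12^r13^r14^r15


s1=0, s2=0, s3=1, s4=1

Syndrome = 12 (error at position 12)


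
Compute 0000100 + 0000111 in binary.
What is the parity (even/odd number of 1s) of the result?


0000100 = 4
0000111 = 7
Sum = 11 = 1011
1s count = 3

odd parity (3 ones in 1011)


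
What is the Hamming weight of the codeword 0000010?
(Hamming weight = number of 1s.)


Counting 1s in 0000010

1


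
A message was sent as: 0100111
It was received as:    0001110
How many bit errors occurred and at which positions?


XOR: 0101001

3 error(s) at position(s): 1, 3, 6


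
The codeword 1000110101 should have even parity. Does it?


Number of 1s: 5

No, parity error (5 ones)


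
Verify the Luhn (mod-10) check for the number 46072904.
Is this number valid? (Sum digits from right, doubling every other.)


Luhn sum = 38
38 mod 10 = 8

Invalid (Luhn sum mod 10 = 8)


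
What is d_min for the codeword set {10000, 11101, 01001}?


Comparing all pairs, minimum distance: 2
Can detect 1 errors, correct 0 errors

2


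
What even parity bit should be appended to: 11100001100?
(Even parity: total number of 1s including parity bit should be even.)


Number of 1s in data: 5
Parity bit: 1

1


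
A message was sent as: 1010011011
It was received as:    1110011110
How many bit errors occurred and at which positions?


XOR: 0100000101

3 error(s) at position(s): 1, 7, 9


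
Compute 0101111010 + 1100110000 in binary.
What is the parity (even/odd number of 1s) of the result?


0101111010 = 378
1100110000 = 816
Sum = 1194 = 10010101010
1s count = 5

odd parity (5 ones in 10010101010)


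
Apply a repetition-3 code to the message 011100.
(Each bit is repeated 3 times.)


Each bit -> 3 copies

000111111111000000


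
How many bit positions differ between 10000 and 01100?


XOR: 11100
Count of 1s: 3

3


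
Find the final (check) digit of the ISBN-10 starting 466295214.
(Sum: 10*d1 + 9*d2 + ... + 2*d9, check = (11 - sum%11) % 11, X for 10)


Weighted sum: 254
254 mod 11 = 1

Check digit: X


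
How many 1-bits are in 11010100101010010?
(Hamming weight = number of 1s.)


Counting 1s in 11010100101010010

8


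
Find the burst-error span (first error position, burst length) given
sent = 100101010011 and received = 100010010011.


XOR: 000111000000

Burst at position 3, length 3


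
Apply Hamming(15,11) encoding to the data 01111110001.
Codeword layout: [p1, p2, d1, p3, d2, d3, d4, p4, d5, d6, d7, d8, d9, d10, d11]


Parity bits: p1=1, p2=1, p3=0, p4=0

110011101110001


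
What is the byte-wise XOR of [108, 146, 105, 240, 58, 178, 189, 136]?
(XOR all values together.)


XOR chain: 108 ^ 146 ^ 105 ^ 240 ^ 58 ^ 178 ^ 189 ^ 136 = 218

218


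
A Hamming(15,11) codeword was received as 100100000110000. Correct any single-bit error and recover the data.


Syndrome = 4: error at position 4

Data: 00000110000 (corrected bit 4)


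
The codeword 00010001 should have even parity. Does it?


Number of 1s: 2

Yes, parity is correct (2 ones)


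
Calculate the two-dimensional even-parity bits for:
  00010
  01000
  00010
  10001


Row parities: 1110
Column parities: 11001

Row P: 1110, Col P: 11001, Corner: 1


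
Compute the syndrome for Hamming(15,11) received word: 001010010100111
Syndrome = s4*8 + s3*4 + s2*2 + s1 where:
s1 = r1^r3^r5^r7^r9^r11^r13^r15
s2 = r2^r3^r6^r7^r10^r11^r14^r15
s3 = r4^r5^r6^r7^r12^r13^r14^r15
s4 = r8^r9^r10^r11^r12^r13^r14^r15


s1=0, s2=0, s3=0, s4=1

Syndrome = 8 (error at position 8)


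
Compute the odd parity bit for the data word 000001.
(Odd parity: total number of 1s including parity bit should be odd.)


Number of 1s in data: 1
Parity bit: 0

0


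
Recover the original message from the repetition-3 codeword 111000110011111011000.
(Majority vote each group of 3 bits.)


Groups: 111, 000, 110, 011, 111, 011, 000
Majority votes: 1011110

1011110


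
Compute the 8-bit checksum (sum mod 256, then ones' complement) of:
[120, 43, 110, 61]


Sum = 334 mod 256 = 78
Complement = 177

177


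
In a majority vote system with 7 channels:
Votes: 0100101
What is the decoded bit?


Ones: 3 out of 7
Threshold: 4

0 (3/7 voted 1)


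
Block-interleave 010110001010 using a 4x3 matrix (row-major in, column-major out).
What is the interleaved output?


Matrix:
  010
  110
  001
  010
Read columns: 010011010010

010011010010


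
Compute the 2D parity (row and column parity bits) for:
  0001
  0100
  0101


Row parities: 110
Column parities: 0000

Row P: 110, Col P: 0000, Corner: 0


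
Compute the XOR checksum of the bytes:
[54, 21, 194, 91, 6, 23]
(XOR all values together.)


XOR chain: 54 ^ 21 ^ 194 ^ 91 ^ 6 ^ 23 = 171

171


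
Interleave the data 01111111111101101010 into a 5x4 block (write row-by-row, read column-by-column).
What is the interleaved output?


Matrix:
  0111
  1111
  1111
  0110
  1010
Read columns: 01101111101111111100

01101111101111111100


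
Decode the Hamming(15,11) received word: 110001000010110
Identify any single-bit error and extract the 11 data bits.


Syndrome = 13: error at position 13

Data: 00100010010 (corrected bit 13)


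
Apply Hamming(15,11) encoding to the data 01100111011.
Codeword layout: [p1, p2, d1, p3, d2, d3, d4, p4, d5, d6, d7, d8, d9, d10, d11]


Parity bits: p1=1, p2=1, p3=1, p4=1

110111010111011


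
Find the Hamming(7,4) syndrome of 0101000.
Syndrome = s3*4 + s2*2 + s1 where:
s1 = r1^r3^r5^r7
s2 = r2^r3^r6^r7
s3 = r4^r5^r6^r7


s1=0, s2=1, s3=1

Syndrome = 6 (error at position 6)


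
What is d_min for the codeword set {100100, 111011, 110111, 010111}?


Comparing all pairs, minimum distance: 1
Can detect 0 errors, correct 0 errors

1


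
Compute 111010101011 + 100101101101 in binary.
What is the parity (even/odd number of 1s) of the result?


111010101011 = 3755
100101101101 = 2413
Sum = 6168 = 1100000011000
1s count = 4

even parity (4 ones in 1100000011000)


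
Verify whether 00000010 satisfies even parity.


Number of 1s: 1

No, parity error (1 ones)


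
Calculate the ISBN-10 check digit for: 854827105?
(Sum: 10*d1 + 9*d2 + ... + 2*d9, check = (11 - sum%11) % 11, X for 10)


Weighted sum: 274
274 mod 11 = 10

Check digit: 1


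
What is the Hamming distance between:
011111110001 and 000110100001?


XOR: 011001010000
Count of 1s: 4

4


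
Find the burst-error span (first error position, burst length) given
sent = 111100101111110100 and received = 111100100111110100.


XOR: 000000001000000000

Burst at position 8, length 1


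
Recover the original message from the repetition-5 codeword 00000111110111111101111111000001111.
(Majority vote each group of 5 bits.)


Groups: 00000, 11111, 01111, 11101, 11111, 10000, 01111
Majority votes: 0111101

0111101


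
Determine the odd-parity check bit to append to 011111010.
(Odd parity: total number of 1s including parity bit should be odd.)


Number of 1s in data: 6
Parity bit: 1

1


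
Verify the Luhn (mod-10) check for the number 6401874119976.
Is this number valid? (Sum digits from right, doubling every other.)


Luhn sum = 65
65 mod 10 = 5

Invalid (Luhn sum mod 10 = 5)


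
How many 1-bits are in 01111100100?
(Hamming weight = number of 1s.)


Counting 1s in 01111100100

6


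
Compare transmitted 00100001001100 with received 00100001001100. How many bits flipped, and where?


XOR: 00000000000000

0 errors (received matches sent)


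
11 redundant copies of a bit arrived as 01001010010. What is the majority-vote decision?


Ones: 4 out of 11
Threshold: 6

0 (4/11 voted 1)


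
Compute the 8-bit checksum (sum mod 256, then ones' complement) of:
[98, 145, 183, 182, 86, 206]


Sum = 900 mod 256 = 132
Complement = 123

123


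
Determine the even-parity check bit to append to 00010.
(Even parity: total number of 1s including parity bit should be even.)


Number of 1s in data: 1
Parity bit: 1

1


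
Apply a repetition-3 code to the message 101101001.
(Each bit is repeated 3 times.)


Each bit -> 3 copies

111000111111000111000000111


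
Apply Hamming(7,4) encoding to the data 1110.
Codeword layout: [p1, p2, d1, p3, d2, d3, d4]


Parity bits: p1=0, p2=0, p3=0

0010110


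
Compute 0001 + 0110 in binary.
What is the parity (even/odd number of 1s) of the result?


0001 = 1
0110 = 6
Sum = 7 = 111
1s count = 3

odd parity (3 ones in 111)


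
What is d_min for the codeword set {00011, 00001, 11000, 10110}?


Comparing all pairs, minimum distance: 1
Can detect 0 errors, correct 0 errors

1


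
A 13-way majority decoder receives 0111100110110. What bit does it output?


Ones: 8 out of 13
Threshold: 7

1 (8/13 voted 1)


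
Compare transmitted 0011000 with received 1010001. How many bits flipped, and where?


XOR: 1001001

3 error(s) at position(s): 0, 3, 6


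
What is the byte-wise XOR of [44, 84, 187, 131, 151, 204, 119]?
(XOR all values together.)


XOR chain: 44 ^ 84 ^ 187 ^ 131 ^ 151 ^ 204 ^ 119 = 108

108


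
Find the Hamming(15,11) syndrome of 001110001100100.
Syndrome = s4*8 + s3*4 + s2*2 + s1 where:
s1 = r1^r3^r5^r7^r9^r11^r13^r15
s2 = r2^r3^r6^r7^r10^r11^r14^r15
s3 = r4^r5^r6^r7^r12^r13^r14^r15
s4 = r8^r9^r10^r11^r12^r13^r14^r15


s1=0, s2=0, s3=1, s4=1

Syndrome = 12 (error at position 12)


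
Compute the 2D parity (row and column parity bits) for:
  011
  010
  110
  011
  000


Row parities: 01000
Column parities: 100

Row P: 01000, Col P: 100, Corner: 1


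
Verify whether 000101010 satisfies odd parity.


Number of 1s: 3

Yes, parity is correct (3 ones)


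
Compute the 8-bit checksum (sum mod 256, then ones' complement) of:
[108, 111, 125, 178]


Sum = 522 mod 256 = 10
Complement = 245

245


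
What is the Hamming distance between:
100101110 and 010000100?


XOR: 110101010
Count of 1s: 5

5


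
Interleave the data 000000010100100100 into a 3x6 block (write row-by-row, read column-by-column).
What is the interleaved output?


Matrix:
  000000
  010100
  100100
Read columns: 001010000011000000

001010000011000000
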